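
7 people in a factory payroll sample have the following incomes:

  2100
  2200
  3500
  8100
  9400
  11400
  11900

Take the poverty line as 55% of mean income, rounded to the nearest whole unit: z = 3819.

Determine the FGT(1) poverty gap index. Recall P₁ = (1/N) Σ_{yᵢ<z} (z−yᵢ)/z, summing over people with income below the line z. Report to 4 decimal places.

0.1368

Poor units: 2100, 2200, 3500 (q = 3 of N = 7).
Gap ratios (z−y)/z: (3819−2100)/3819 = 0.4501; (3819−2200)/3819 = 0.4239; (3819−3500)/3819 = 0.0835.
Σ = 0.957581. Dividing by the full population N = 7 gives P₁ = 0.1368.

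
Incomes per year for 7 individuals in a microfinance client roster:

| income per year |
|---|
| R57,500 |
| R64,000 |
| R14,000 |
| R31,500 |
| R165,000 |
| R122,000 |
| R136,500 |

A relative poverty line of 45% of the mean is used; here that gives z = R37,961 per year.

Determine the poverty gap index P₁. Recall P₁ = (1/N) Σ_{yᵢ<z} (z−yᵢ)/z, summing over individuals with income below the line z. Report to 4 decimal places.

Incomes under z: R14,000, R31,500 (q = 2 of N = 7).
Relative gaps: (37961−14000)/37961 = 0.6312; (37961−31500)/37961 = 0.1702.
Sum of shortfalls = 0.801401; P₁ averages over all N: 0.801401 / 7 = 0.1145.

0.1145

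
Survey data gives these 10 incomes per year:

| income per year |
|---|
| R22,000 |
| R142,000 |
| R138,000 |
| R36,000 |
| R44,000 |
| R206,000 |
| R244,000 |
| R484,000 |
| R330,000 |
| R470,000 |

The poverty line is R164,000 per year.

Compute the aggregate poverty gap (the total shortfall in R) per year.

Below z: R22,000, R36,000, R44,000, R138,000, R142,000 (q = 5 of N = 10).
Individual gaps: 164000−22000 = 142000; 164000−36000 = 128000; 164000−44000 = 120000; 164000−138000 = 26000; 164000−142000 = 22000.
Aggregate gap = R438,000.

R438,000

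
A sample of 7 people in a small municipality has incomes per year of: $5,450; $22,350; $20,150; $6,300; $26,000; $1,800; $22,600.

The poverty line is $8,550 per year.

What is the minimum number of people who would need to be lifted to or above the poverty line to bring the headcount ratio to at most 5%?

Currently q = 3 of N = 7 are below the line (H = 0.429).
A headcount ratio of at most 5% allows at most ⌊0.05 × 7⌋ = 0 poor people.
So at least 3 − 0 = 3 must be lifted.

3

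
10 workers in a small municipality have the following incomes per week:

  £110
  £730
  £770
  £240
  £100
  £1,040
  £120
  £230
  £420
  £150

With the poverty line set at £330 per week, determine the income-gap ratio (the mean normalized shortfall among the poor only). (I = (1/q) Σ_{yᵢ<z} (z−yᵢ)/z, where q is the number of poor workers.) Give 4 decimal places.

Poor units: £100, £110, £120, £150, £230, £240 (q = 6 of N = 10).
Relative gaps: 0.6970, 0.6667, 0.6364, 0.5455, 0.3030, 0.2727; sum = 3.121212.
I averages over the q = 6 poor units only: 3.121212 / 6 = 0.5202.

0.5202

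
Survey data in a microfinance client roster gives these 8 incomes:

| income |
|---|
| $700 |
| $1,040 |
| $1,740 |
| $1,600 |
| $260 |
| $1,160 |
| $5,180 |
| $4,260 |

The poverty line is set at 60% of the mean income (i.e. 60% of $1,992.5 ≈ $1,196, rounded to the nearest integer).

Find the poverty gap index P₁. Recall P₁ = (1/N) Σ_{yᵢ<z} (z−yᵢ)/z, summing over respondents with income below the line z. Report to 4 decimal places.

Poor units: $260, $700, $1,040, $1,160 (q = 4 of N = 8).
Shortfall ratios: (1196−260)/1196 = 0.7826; (1196−700)/1196 = 0.4147; (1196−1040)/1196 = 0.1304; (1196−1160)/1196 = 0.0301.
Sum of shortfalls = 1.357860; P₁ averages over all N: 1.357860 / 8 = 0.1697.

0.1697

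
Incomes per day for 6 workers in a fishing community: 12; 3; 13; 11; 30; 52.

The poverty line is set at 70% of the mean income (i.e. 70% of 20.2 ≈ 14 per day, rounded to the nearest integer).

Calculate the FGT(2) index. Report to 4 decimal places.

0.1148

Incomes under z: 3, 11, 12, 13 (q = 4 of N = 6).
Normalized shortfalls: (14−3)/14 = 0.7857; (14−11)/14 = 0.2143; (14−12)/14 = 0.1429; (14−13)/14 = 0.0714.
Squared: 0.6173; 0.0459; 0.0204; 0.0051.
Sum = 0.688776; P₂ = 0.688776 / 6 = 0.1148.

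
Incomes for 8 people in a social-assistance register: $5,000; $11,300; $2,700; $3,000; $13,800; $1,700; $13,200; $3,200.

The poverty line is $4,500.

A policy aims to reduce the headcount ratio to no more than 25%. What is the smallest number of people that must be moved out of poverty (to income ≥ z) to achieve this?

Currently q = 4 of N = 8 are below the line (H = 0.500).
A headcount ratio of at most 25% allows at most ⌊0.25 × 8⌋ = 2 poor people.
So at least 4 − 2 = 2 must be lifted.

2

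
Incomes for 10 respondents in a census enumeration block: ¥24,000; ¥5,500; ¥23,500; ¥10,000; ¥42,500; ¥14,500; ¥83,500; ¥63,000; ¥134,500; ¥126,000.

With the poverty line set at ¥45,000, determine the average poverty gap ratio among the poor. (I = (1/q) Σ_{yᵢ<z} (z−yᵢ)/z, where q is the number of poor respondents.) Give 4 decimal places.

0.5556

Below z: ¥5,500, ¥10,000, ¥14,500, ¥23,500, ¥24,000, ¥42,500 (q = 6 of N = 10).
Relative gaps: 0.8778, 0.7778, 0.6778, 0.4778, 0.4667, 0.0556; sum = 3.333333.
The income-gap ratio divides by q (the poor only): 3.333333 / 6 = 0.5556.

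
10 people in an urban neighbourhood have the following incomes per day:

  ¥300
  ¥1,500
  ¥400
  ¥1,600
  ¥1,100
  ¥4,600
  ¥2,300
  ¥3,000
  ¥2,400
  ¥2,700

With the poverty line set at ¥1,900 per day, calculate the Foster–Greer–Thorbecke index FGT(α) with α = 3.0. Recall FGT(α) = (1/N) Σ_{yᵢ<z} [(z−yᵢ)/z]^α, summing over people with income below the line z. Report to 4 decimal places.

Incomes under z: ¥300, ¥400, ¥1,100, ¥1,500, ¥1,600 (q = 5 of N = 10).
Shortfall ratios: (1900−300)/1900 = 0.8421; (1900−400)/1900 = 0.7895; (1900−1100)/1900 = 0.4211; (1900−1500)/1900 = 0.2105; (1900−1600)/1900 = 0.1579.
Raised to α = 3.0: 0.59717; 0.49205; 0.07465; 0.00933; 0.00394.
Sum = 1.177140; FGT(3.0) = 1.177140 / 10 = 0.1177.

0.1177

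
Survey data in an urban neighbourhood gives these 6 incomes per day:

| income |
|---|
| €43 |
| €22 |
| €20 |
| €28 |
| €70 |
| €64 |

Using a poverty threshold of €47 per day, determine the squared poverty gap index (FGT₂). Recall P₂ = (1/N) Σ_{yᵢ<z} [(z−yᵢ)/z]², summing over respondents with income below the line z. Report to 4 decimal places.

0.1306

Poor units: €20, €22, €28, €43 (q = 4 of N = 6).
Shortfall ratios: (47−20)/47 = 0.5745; (47−22)/47 = 0.5319; (47−28)/47 = 0.4043; (47−43)/47 = 0.0851.
Squared: 0.3300; 0.2829; 0.1634; 0.0072.
Sum = 0.783612; P₂ = 0.783612 / 6 = 0.1306.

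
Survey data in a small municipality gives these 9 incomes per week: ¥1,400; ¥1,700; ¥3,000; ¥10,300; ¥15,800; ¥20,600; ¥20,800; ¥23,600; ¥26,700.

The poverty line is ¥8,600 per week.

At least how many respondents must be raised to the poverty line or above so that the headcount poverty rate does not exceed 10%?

3

Currently q = 3 of N = 9 are below the line (H = 0.333).
A headcount ratio of at most 10% allows at most ⌊0.10 × 9⌋ = 0 poor respondents.
So at least 3 − 0 = 3 must be lifted.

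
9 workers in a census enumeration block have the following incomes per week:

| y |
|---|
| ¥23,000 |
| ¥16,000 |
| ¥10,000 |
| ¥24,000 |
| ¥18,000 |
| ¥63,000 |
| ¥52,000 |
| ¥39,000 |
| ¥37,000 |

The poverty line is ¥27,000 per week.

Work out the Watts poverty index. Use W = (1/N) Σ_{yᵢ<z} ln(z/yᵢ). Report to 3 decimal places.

Below z: ¥10,000, ¥16,000, ¥18,000, ¥23,000, ¥24,000 (q = 5 of N = 9).
ln(z/y) terms: ln(27000/10000) = 0.9933; ln(27000/16000) = 0.5232; ln(27000/18000) = 0.4055; ln(27000/23000) = 0.1603; ln(27000/24000) = 0.1178.
W = 2.200091 / 9 = 0.244.

0.244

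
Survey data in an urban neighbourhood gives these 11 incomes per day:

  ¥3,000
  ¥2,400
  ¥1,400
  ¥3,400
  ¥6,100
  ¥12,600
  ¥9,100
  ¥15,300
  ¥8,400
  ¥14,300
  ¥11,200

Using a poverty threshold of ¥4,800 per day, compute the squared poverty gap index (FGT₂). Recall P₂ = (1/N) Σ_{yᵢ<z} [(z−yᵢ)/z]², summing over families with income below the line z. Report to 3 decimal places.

0.089

Below z: ¥1,400, ¥2,400, ¥3,000, ¥3,400 (q = 4 of N = 11).
Relative gaps: (4800−1400)/4800 = 0.7083; (4800−2400)/4800 = 0.5000; (4800−3000)/4800 = 0.3750; (4800−3400)/4800 = 0.2917.
Squared: 0.5017; 0.2500; 0.1406; 0.0851.
Sum = 0.977431; P₂ = 0.977431 / 11 = 0.089.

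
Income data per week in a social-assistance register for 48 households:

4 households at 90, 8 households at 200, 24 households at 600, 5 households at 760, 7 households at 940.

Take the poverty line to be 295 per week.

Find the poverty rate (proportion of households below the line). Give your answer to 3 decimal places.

0.250

12 of the 48 households have income below 295.
H = 12/48 = 0.250.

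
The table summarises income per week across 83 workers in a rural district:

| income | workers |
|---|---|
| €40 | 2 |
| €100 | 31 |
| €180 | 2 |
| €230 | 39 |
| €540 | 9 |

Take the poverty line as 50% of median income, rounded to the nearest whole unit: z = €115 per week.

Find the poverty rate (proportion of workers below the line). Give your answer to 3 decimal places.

33 of the 83 workers have income below €115.
H = 33/83 = 0.398.

0.398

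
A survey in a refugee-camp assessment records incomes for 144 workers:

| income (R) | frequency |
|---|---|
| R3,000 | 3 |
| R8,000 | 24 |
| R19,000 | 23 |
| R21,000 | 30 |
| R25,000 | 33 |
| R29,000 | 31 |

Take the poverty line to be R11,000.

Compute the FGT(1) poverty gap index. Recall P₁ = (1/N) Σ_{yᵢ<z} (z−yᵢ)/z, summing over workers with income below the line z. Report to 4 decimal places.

0.0606

Poor units: 3×R3,000, 24×R8,000 (q = 27 of N = 144).
Shortfall ratios: (11000−3000)/11000 = 0.7273 (×3); (11000−8000)/11000 = 0.2727 (×24).
Σ = 8.727273. Dividing by the full population N = 144 gives P₁ = 0.0606.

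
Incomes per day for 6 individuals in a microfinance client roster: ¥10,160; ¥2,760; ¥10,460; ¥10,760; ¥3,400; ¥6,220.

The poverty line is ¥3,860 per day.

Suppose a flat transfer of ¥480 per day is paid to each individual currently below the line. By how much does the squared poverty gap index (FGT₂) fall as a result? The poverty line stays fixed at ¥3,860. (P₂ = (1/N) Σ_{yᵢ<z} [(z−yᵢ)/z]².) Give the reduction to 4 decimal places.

Before: below the line — ¥2,760, ¥3,400; squared poverty gap index (FGT₂) = 0.015902.
After the ¥480 transfer: below the line — ¥3,240; squared poverty gap index (FGT₂) = 0.004300.
Reduction = 0.015902 − 0.004300 = 0.0116.

0.0116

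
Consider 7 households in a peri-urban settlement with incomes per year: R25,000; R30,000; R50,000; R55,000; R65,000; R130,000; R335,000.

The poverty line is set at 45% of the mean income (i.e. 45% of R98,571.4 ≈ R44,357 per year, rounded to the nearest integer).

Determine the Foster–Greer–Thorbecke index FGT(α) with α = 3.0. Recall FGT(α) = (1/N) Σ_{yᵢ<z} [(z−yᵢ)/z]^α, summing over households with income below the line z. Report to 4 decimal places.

Poor units: R25,000, R30,000 (q = 2 of N = 7).
Normalized shortfalls: (44357−25000)/44357 = 0.4364; (44357−30000)/44357 = 0.3237.
Raised to α = 3.0: 0.08311; 0.03391.
Sum = 0.117013; FGT(3.0) = 0.117013 / 7 = 0.0167.

0.0167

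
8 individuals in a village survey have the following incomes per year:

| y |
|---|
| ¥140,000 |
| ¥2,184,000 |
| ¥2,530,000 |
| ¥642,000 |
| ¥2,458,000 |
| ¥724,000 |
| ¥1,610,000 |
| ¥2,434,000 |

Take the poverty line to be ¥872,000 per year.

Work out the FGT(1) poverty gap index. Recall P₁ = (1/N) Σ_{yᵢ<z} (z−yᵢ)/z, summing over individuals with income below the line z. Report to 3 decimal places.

0.159

Below z: ¥140,000, ¥642,000, ¥724,000 (q = 3 of N = 8).
Shortfall ratios: (872000−140000)/872000 = 0.8394; (872000−642000)/872000 = 0.2638; (872000−724000)/872000 = 0.1697.
Σ = 1.272936. Dividing by the full population N = 8 gives P₁ = 0.159.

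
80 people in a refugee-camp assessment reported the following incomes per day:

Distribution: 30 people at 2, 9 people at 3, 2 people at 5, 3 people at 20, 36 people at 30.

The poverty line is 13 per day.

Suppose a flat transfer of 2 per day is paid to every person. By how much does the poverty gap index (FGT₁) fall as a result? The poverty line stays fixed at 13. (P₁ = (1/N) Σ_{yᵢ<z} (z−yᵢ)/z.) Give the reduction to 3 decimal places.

0.079

Before: below the line — 30×2, 9×3, 2×5; poverty gap index (FGT₁) = 0.41923.
After the 2 transfer: below the line — 30×4, 9×5, 2×7; poverty gap index (FGT₁) = 0.34038.
Reduction = 0.41923 − 0.34038 = 0.079.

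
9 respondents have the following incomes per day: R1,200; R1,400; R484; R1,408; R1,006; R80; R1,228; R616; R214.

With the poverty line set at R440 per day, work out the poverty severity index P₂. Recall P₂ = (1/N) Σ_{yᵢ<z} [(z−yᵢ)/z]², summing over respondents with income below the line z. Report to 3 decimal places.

Incomes under z: R80, R214 (q = 2 of N = 9).
Gap ratios (z−y)/z: (440−80)/440 = 0.8182; (440−214)/440 = 0.5136.
Squared: 0.6694; 0.2638.
Sum = 0.933244; P₂ = 0.933244 / 9 = 0.104.

0.104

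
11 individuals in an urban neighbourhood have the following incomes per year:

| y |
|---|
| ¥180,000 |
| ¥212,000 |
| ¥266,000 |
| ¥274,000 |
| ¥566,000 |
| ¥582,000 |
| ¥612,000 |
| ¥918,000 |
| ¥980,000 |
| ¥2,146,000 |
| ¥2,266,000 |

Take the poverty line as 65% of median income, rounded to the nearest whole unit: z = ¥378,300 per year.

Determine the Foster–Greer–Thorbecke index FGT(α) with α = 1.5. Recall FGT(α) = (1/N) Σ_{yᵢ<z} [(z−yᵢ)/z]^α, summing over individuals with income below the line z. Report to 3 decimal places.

Poor units: ¥180,000, ¥212,000, ¥266,000, ¥274,000 (q = 4 of N = 11).
Gap ratios (z−y)/z: (378300−180000)/378300 = 0.5242; (378300−212000)/378300 = 0.4396; (378300−266000)/378300 = 0.2969; (378300−274000)/378300 = 0.2757.
Raised to α = 1.5: 0.37952; 0.29146; 0.16174; 0.14477.
Sum = 0.977486; FGT(1.5) = 0.977486 / 11 = 0.089.

0.089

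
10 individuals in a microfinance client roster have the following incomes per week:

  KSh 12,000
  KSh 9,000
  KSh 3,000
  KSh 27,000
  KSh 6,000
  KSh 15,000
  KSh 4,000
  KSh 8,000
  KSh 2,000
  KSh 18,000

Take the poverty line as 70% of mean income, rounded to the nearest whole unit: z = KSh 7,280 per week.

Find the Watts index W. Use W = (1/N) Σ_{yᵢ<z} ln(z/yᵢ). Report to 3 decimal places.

Incomes under z: KSh 2,000, KSh 3,000, KSh 4,000, KSh 6,000 (q = 4 of N = 10).
Log gaps: ln(7280/2000) = 1.2920; ln(7280/3000) = 0.8865; ln(7280/4000) = 0.5988; ln(7280/6000) = 0.1934.
W = 2.970710 / 10 = 0.297.

0.297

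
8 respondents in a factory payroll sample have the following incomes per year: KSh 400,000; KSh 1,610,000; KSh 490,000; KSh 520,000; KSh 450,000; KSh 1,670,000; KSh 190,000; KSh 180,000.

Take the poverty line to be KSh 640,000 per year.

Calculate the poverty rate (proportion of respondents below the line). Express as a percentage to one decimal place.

6 of the 8 respondents have income below KSh 640,000.
H = 6/8 = 75.0%.

75.0%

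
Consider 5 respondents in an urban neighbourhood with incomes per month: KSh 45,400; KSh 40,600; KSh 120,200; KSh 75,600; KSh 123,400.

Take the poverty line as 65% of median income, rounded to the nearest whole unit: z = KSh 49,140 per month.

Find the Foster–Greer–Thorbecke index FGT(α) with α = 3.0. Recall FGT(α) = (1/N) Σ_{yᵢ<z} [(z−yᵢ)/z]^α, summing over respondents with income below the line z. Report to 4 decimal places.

0.0011

Incomes under z: KSh 40,600, KSh 45,400 (q = 2 of N = 5).
Normalized shortfalls: (49140−40600)/49140 = 0.1738; (49140−45400)/49140 = 0.0761.
Raised to α = 3.0: 0.00525; 0.00044.
Sum = 0.005690; FGT(3.0) = 0.005690 / 5 = 0.0011.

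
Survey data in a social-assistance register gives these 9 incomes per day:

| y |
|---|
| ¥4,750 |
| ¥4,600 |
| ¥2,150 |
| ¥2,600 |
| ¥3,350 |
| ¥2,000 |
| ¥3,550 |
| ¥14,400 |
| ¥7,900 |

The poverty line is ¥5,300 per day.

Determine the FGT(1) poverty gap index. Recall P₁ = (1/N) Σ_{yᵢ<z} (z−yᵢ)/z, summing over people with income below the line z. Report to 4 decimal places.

Incomes under z: ¥2,000, ¥2,150, ¥2,600, ¥3,350, ¥3,550, ¥4,600, ¥4,750 (q = 7 of N = 9).
Gap ratios (z−y)/z: (5300−2000)/5300 = 0.6226; (5300−2150)/5300 = 0.5943; (5300−2600)/5300 = 0.5094; (5300−3350)/5300 = 0.3679; (5300−3550)/5300 = 0.3302; (5300−4600)/5300 = 0.1321; (5300−4750)/5300 = 0.1038.
Σ = 2.660377. Dividing by the full population N = 9 gives P₁ = 0.2956.

0.2956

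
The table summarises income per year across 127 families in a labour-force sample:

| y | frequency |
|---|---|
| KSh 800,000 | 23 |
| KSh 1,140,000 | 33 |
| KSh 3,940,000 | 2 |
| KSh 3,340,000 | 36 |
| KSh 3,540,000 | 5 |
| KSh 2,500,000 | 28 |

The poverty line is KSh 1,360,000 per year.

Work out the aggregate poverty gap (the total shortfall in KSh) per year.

Poor units: 23×KSh 800,000, 33×KSh 1,140,000 (q = 56 of N = 127).
Individual gaps: 23×(1360000−800000) = 12880000; 33×(1360000−1140000) = 7260000.
Aggregate gap = KSh 20,140,000.

KSh 20,140,000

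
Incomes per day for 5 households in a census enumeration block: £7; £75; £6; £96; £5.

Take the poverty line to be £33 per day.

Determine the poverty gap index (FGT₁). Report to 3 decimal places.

Incomes under z: £5, £6, £7 (q = 3 of N = 5).
Normalized shortfalls: (33−5)/33 = 0.8485; (33−6)/33 = 0.8182; (33−7)/33 = 0.7879.
Sum of shortfalls = 2.454545; P₁ averages over all N: 2.454545 / 5 = 0.491.

0.491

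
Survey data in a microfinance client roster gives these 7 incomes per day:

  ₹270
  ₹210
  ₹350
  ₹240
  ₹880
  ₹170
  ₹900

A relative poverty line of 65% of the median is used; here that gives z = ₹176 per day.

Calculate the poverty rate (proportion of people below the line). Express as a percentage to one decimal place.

14.3%

1 of the 7 people have income below ₹176.
H = 1/7 = 14.3%.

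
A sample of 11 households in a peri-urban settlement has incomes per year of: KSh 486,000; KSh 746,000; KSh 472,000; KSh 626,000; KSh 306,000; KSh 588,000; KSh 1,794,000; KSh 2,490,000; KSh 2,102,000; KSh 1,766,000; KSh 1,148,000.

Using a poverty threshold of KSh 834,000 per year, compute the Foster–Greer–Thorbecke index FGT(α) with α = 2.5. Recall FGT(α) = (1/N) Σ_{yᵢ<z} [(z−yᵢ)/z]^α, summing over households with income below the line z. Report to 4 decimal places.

Below z: KSh 306,000, KSh 472,000, KSh 486,000, KSh 588,000, KSh 626,000, KSh 746,000 (q = 6 of N = 11).
Normalized shortfalls: (834000−306000)/834000 = 0.6331; (834000−472000)/834000 = 0.4341; (834000−486000)/834000 = 0.4173; (834000−588000)/834000 = 0.2950; (834000−626000)/834000 = 0.2494; (834000−746000)/834000 = 0.1055.
Raised to α = 2.5: 0.31891; 0.12412; 0.11247; 0.04725; 0.03106; 0.00362.
Sum = 0.637436; FGT(2.5) = 0.637436 / 11 = 0.0579.

0.0579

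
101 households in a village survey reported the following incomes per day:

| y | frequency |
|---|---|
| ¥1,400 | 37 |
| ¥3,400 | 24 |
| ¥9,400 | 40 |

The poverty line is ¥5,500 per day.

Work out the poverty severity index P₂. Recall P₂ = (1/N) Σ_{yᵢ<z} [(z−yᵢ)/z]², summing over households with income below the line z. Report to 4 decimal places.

0.2382

Below the line: 37×¥1,400, 24×¥3,400 (q = 61 of N = 101).
Normalized shortfalls: (5500−1400)/5500 = 0.7455 (×37); (5500−3400)/5500 = 0.3818 (×24).
Squared: 0.5557 (×37); 0.1458 (×24).
Sum = 24.059835; P₂ = 24.059835 / 101 = 0.2382.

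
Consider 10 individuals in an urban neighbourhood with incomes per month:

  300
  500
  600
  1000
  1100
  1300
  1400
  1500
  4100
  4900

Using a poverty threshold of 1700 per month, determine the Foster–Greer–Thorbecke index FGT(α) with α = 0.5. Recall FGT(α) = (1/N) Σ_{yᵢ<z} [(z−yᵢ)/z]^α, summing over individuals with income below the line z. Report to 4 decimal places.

0.5036

Incomes under z: 300, 500, 600, 1000, 1100, 1300, 1400, 1500 (q = 8 of N = 10).
Shortfall ratios: (1700−300)/1700 = 0.8235; (1700−500)/1700 = 0.7059; (1700−600)/1700 = 0.6471; (1700−1000)/1700 = 0.4118; (1700−1100)/1700 = 0.3529; (1700−1300)/1700 = 0.2353; (1700−1400)/1700 = 0.1765; (1700−1500)/1700 = 0.1176.
Raised to α = 0.5: 0.90749; 0.84017; 0.80440; 0.64169; 0.59409; 0.48507; 0.42008; 0.34300.
Sum = 5.035983; FGT(0.5) = 5.035983 / 10 = 0.5036.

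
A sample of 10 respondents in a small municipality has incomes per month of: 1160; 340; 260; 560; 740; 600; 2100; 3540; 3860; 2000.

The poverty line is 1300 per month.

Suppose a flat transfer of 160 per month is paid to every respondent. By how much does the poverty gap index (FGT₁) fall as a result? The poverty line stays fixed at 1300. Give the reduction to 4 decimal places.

Before: below the line — 260, 340, 560, 600, 740, 1160; poverty gap index (FGT₁) = 0.318462.
After the 160 transfer: below the line — 420, 500, 720, 760, 900; poverty gap index (FGT₁) = 0.246154.
Reduction = 0.318462 − 0.246154 = 0.0723.

0.0723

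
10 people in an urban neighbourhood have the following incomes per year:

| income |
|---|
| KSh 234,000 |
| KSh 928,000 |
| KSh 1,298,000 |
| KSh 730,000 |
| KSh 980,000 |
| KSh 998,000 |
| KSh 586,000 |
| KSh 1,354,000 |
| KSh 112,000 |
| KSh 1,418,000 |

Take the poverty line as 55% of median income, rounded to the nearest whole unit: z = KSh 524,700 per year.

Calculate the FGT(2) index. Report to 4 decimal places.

Incomes under z: KSh 112,000, KSh 234,000 (q = 2 of N = 10).
Relative gaps: (524700−112000)/524700 = 0.7865; (524700−234000)/524700 = 0.5540.
Squared: 0.6187; 0.3070.
Sum = 0.925603; P₂ = 0.925603 / 10 = 0.0926.

0.0926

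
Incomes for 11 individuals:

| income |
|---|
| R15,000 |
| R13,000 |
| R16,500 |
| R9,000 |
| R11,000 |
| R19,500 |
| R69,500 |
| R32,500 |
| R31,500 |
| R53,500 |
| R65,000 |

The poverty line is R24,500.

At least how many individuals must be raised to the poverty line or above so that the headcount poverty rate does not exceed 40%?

6 of the 11 individuals are poor, so H = 6/11 = 0.545.
A headcount ratio of at most 40% allows at most ⌊0.40 × 11⌋ = 4 poor individuals.
So at least 6 − 4 = 2 must be lifted.

2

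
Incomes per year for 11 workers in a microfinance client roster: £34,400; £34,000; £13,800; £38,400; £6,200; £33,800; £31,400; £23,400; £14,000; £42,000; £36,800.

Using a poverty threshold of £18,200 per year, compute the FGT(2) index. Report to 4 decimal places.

0.0497

Poor units: £6,200, £13,800, £14,000 (q = 3 of N = 11).
Shortfall ratios: (18200−6200)/18200 = 0.6593; (18200−13800)/18200 = 0.2418; (18200−14000)/18200 = 0.2308.
Squared: 0.4347; 0.0584; 0.0533.
Sum = 0.546432; P₂ = 0.546432 / 11 = 0.0497.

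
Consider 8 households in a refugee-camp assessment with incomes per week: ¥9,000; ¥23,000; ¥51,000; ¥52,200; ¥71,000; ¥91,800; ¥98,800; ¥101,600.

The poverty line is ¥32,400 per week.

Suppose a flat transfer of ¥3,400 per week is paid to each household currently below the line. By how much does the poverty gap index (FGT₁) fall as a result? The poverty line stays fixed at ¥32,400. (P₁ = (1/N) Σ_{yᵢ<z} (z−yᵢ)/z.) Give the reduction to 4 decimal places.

Before: below the line — ¥9,000, ¥23,000; poverty gap index (FGT₁) = 0.126543.
After the ¥3,400 transfer: below the line — ¥12,400, ¥26,400; poverty gap index (FGT₁) = 0.100309.
Reduction = 0.126543 − 0.100309 = 0.0262.

0.0262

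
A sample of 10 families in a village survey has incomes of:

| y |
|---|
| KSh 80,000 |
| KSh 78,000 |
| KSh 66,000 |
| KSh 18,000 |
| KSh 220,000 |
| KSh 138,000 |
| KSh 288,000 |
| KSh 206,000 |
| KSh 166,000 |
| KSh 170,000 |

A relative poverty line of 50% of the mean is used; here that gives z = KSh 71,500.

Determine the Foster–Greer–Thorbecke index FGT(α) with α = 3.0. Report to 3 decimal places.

Poor units: KSh 18,000, KSh 66,000 (q = 2 of N = 10).
Relative gaps: (71500−18000)/71500 = 0.7483; (71500−66000)/71500 = 0.0769.
Raised to α = 3.0: 0.41893; 0.00046.
Sum = 0.419387; FGT(3.0) = 0.419387 / 10 = 0.042.

0.042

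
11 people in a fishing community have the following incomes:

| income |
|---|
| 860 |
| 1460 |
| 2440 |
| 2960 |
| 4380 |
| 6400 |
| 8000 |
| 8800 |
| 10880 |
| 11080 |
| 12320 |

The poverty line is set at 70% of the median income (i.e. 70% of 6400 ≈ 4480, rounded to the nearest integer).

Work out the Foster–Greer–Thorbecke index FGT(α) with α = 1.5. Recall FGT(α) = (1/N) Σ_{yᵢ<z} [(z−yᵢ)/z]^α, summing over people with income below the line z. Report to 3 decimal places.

Below z: 860, 1460, 2440, 2960, 4380 (q = 5 of N = 11).
Shortfall ratios: (4480−860)/4480 = 0.8080; (4480−1460)/4480 = 0.6741; (4480−2440)/4480 = 0.4554; (4480−2960)/4480 = 0.3393; (4480−4380)/4480 = 0.0223.
Raised to α = 1.5: 0.72635; 0.55347; 0.30728; 0.19763; 0.00333.
Sum = 1.788057; FGT(1.5) = 1.788057 / 11 = 0.163.

0.163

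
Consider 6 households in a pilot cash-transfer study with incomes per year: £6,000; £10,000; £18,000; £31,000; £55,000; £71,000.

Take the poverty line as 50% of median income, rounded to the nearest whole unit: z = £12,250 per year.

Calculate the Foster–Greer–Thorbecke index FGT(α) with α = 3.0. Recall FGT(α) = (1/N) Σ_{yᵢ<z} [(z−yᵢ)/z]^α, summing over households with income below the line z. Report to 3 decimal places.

0.023

Poor units: £6,000, £10,000 (q = 2 of N = 6).
Gap ratios (z−y)/z: (12250−6000)/12250 = 0.5102; (12250−10000)/12250 = 0.1837.
Raised to α = 3.0: 0.13281; 0.00620.
Sum = 0.139007; FGT(3.0) = 0.139007 / 6 = 0.023.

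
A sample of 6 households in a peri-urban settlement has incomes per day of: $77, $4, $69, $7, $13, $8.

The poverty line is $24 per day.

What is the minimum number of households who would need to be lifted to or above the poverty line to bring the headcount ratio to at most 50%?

Currently q = 4 of N = 6 are below the line (H = 0.667).
A headcount ratio of at most 50% allows at most ⌊0.50 × 6⌋ = 3 poor households.
So at least 4 − 3 = 1 must be lifted.

1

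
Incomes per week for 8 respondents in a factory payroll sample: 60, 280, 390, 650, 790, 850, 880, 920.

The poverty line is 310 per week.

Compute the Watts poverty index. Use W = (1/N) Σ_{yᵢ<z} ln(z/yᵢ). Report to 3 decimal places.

Incomes under z: 60, 280 (q = 2 of N = 8).
ln(z/y) terms: ln(310/60) = 1.6422; ln(310/280) = 0.1018.
W = 1.744010 / 8 = 0.218.

0.218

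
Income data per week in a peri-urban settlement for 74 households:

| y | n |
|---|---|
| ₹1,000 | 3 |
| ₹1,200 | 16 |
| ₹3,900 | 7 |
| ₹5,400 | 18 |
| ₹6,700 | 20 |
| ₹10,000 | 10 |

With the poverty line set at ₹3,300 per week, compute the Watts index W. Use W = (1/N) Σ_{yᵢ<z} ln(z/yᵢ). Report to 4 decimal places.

Incomes under z: 3×₹1,000, 16×₹1,200 (q = 19 of N = 74).
Log shortfalls: ln(3300/1000) = 1.1939 (×3); ln(3300/1200) = 1.0116 (×16).
W = 19.767382 / 74 = 0.2671.

0.2671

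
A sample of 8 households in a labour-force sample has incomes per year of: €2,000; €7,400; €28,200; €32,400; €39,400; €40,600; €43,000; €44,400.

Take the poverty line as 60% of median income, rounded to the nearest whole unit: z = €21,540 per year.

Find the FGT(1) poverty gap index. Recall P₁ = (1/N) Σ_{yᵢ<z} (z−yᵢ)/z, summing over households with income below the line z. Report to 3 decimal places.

0.195

Below the line: €2,000, €7,400 (q = 2 of N = 8).
Normalized shortfalls: (21540−2000)/21540 = 0.9071; (21540−7400)/21540 = 0.6565.
Σ = 1.563603. Dividing by the full population N = 8 gives P₁ = 0.195.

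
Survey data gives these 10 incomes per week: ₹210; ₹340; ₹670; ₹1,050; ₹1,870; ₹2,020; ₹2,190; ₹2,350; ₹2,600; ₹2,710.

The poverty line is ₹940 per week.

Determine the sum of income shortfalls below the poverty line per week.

Poor units: ₹210, ₹340, ₹670 (q = 3 of N = 10).
Individual gaps: 940−210 = 730; 940−340 = 600; 940−670 = 270.
Aggregate gap = ₹1,600.

₹1,600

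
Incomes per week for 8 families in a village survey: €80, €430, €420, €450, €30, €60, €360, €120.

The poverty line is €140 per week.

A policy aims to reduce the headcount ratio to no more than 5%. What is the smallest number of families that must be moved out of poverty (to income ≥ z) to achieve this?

4 of the 8 families are poor, so H = 4/8 = 0.500.
A headcount ratio of at most 5% allows at most ⌊0.05 × 8⌋ = 0 poor families.
So at least 4 − 0 = 4 must be lifted.

4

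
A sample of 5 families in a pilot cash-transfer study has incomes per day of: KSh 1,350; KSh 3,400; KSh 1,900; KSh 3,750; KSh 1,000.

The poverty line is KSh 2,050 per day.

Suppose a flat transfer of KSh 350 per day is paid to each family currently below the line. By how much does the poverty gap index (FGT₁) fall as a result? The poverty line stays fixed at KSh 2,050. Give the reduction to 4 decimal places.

0.0829

Before: below the line — KSh 1,000, KSh 1,350, KSh 1,900; poverty gap index (FGT₁) = 0.185366.
After the KSh 350 transfer: below the line — KSh 1,350, KSh 1,700; poverty gap index (FGT₁) = 0.102439.
Reduction = 0.185366 − 0.102439 = 0.0829.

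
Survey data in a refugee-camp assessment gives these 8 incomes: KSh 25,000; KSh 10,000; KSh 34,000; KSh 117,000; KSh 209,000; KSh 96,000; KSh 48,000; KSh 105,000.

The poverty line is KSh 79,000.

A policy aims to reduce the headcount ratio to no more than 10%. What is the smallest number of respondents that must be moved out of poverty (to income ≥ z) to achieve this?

Currently q = 4 of N = 8 are below the line (H = 0.500).
A headcount ratio of at most 10% allows at most ⌊0.10 × 8⌋ = 0 poor respondents.
So at least 4 − 0 = 4 must be lifted.

4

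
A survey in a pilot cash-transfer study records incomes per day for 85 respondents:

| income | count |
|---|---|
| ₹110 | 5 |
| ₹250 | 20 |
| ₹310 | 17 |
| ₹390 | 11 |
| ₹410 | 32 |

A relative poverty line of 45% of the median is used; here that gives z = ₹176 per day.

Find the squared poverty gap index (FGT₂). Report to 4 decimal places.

Below z: 5×₹110 (q = 5 of N = 85).
Normalized shortfalls: (176−110)/176 = 0.3750 (×5).
Squared: 0.1406 (×5).
Sum = 0.703125; P₂ = 0.703125 / 85 = 0.0083.

0.0083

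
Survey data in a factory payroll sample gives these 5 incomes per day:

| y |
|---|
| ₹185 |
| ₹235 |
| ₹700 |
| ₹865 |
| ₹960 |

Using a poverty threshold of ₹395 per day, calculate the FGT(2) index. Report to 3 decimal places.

0.089

Incomes under z: ₹185, ₹235 (q = 2 of N = 5).
Gap ratios (z−y)/z: (395−185)/395 = 0.5316; (395−235)/395 = 0.4051.
Squared: 0.2826; 0.1641.
Sum = 0.446723; P₂ = 0.446723 / 5 = 0.089.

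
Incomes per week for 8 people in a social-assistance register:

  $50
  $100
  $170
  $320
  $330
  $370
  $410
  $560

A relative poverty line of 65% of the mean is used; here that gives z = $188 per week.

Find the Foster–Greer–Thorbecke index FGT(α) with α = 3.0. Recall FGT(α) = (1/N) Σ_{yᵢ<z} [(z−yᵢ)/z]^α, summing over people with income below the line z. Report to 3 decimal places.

Below the line: $50, $100, $170 (q = 3 of N = 8).
Gap ratios (z−y)/z: (188−50)/188 = 0.7340; (188−100)/188 = 0.4681; (188−170)/188 = 0.0957.
Raised to α = 3.0: 0.39552; 0.10256; 0.00088.
Sum = 0.498953; FGT(3.0) = 0.498953 / 8 = 0.062.

0.062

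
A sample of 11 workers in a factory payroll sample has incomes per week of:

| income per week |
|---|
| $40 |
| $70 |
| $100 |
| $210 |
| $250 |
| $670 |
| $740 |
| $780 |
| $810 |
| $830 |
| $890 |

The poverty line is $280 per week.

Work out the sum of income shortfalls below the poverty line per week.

Incomes under z: $40, $70, $100, $210, $250 (q = 5 of N = 11).
Individual gaps: 280−40 = 240; 280−70 = 210; 280−100 = 180; 280−210 = 70; 280−250 = 30.
Aggregate gap = $730.

$730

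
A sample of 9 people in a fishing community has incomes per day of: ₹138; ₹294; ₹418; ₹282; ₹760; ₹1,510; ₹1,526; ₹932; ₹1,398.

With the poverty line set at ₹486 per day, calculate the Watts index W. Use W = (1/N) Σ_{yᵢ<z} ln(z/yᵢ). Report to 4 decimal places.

0.2730

Poor units: ₹138, ₹282, ₹294, ₹418 (q = 4 of N = 9).
ln(z/y) terms: ln(486/138) = 1.2590; ln(486/282) = 0.5443; ln(486/294) = 0.5026; ln(486/418) = 0.1507.
W = 2.456613 / 9 = 0.2730.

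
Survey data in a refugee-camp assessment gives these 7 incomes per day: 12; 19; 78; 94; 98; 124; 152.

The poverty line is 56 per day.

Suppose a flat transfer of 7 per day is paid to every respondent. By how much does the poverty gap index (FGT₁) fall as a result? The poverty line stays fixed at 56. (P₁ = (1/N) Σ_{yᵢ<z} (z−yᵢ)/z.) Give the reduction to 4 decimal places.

Before: below the line — 12, 19; poverty gap index (FGT₁) = 0.206633.
After the 7 transfer: below the line — 19, 26; poverty gap index (FGT₁) = 0.170918.
Reduction = 0.206633 − 0.170918 = 0.0357.

0.0357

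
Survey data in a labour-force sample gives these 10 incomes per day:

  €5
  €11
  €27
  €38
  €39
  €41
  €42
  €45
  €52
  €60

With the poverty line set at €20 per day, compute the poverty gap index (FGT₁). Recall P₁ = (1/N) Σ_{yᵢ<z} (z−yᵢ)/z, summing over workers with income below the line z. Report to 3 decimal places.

0.120

Incomes under z: €5, €11 (q = 2 of N = 10).
Gap ratios (z−y)/z: (20−5)/20 = 0.7500; (20−11)/20 = 0.4500.
Σ = 1.200000. Dividing by the full population N = 10 gives P₁ = 0.120.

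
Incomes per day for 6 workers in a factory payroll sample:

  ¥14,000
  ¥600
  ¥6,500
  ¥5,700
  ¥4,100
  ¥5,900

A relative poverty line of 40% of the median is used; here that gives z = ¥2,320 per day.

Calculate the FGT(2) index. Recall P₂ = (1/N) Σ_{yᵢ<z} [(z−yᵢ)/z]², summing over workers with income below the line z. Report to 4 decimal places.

0.0916

Below z: ¥600 (q = 1 of N = 6).
Shortfall ratios: (2320−600)/2320 = 0.7414.
Squared: 0.5496.
Sum = 0.549643; P₂ = 0.549643 / 6 = 0.0916.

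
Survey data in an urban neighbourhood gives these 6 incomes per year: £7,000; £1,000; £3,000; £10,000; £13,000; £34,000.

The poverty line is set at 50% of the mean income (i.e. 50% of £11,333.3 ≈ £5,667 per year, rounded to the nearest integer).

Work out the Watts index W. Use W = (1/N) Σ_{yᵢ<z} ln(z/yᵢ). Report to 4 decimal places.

Below the line: £1,000, £3,000 (q = 2 of N = 6).
Log gaps: ln(5667/1000) = 1.7347; ln(5667/3000) = 0.6360.
W = 2.370707 / 6 = 0.3951.

0.3951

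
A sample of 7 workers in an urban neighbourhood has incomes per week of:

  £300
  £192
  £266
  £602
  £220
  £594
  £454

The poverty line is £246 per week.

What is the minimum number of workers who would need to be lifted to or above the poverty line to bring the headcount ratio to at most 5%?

2

Currently q = 2 of N = 7 are below the line (H = 0.286).
A headcount ratio of at most 5% allows at most ⌊0.05 × 7⌋ = 0 poor workers.
So at least 2 − 0 = 2 must be lifted.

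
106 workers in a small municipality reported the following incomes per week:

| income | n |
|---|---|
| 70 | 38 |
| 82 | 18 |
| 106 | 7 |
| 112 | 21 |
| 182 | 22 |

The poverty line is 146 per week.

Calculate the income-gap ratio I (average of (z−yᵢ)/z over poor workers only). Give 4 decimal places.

0.4105

Incomes under z: 38×70, 18×82, 7×106, 21×112 (q = 84 of N = 106).
Shortfall ratios (z−y)/z: 0.5205 (×38), 0.4384 (×18), 0.2740 (×7), 0.2329 (×21); sum = 34.479452.
The income-gap ratio divides by q (the poor only): 34.479452 / 84 = 0.4105.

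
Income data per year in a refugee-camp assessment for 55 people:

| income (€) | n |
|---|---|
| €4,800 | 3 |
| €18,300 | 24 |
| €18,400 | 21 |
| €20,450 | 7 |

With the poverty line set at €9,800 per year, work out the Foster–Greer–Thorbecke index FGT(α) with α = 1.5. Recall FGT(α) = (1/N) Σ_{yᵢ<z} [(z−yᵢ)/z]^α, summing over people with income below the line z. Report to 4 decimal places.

Below the line: 3×€4,800 (q = 3 of N = 55).
Shortfall ratios: (9800−4800)/9800 = 0.5102 (×3).
Raised to α = 1.5: 0.36443 (×3).
Sum = 1.093294; FGT(1.5) = 1.093294 / 55 = 0.0199.

0.0199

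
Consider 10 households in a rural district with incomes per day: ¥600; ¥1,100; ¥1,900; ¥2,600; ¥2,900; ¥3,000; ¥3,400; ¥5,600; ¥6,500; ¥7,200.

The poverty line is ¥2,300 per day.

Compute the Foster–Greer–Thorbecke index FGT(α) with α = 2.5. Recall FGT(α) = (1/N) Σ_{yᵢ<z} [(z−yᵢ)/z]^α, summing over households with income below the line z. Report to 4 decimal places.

Below z: ¥600, ¥1,100, ¥1,900 (q = 3 of N = 10).
Gap ratios (z−y)/z: (2300−600)/2300 = 0.7391; (2300−1100)/2300 = 0.5217; (2300−1900)/2300 = 0.1739.
Raised to α = 2.5: 0.46968; 0.19662; 0.01261.
Sum = 0.678917; FGT(2.5) = 0.678917 / 10 = 0.0679.

0.0679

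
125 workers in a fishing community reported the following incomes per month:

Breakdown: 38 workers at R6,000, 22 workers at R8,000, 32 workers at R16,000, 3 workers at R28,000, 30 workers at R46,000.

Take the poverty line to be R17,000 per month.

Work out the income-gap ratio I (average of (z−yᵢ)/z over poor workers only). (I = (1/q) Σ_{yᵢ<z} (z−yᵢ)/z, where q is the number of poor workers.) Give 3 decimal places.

Poor units: 38×R6,000, 22×R8,000, 32×R16,000 (q = 92 of N = 125).
Shortfall ratios (z−y)/z: 0.6471 (×38), 0.5294 (×22), 0.0588 (×32); sum = 38.117647.
I averages over the q = 92 poor units only: 38.117647 / 92 = 0.414.

0.414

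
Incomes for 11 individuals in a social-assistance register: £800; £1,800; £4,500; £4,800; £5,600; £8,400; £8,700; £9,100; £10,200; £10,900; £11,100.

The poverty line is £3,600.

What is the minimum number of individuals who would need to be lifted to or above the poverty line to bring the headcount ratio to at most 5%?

Currently q = 2 of N = 11 are below the line (H = 0.182).
A headcount ratio of at most 5% allows at most ⌊0.05 × 11⌋ = 0 poor individuals.
So at least 2 − 0 = 2 must be lifted.

2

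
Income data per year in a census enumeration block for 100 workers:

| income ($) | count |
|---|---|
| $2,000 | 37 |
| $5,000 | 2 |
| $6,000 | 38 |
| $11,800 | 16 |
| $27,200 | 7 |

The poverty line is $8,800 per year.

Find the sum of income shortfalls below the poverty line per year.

$365,600

Poor units: 37×$2,000, 2×$5,000, 38×$6,000 (q = 77 of N = 100).
Individual gaps: 37×(8800−2000) = 251600; 2×(8800−5000) = 7600; 38×(8800−6000) = 106400.
Aggregate gap = $365,600.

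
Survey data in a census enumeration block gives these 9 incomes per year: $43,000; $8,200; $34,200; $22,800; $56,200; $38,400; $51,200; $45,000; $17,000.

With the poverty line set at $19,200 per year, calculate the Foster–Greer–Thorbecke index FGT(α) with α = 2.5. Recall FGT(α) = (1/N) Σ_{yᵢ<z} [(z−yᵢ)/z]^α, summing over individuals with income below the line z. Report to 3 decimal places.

0.028

Poor units: $8,200, $17,000 (q = 2 of N = 9).
Relative gaps: (19200−8200)/19200 = 0.5729; (19200−17000)/19200 = 0.1146.
Raised to α = 2.5: 0.24844; 0.00444.
Sum = 0.252888; FGT(2.5) = 0.252888 / 9 = 0.028.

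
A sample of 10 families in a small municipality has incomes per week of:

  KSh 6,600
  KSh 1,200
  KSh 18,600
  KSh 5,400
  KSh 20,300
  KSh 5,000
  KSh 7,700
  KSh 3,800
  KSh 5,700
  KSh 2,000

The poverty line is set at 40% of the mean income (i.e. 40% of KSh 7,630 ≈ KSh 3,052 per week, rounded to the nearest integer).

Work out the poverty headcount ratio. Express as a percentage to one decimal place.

2 of the 10 families have income below KSh 3,052.
H = 2/10 = 20.0%.

20.0%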